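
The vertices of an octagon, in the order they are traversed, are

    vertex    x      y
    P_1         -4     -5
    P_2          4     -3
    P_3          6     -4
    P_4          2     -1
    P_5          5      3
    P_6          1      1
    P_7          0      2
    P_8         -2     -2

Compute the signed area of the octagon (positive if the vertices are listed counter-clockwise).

Apply the surveyor's formula: 2A = Σ (x_i·y_{i+1} − x_{i+1}·y_i), indices taken mod 8.
Σ = (32) + (2) + (2) + (11) + (2) + (2) + (4) + (2) = 57
Signed area = Σ/2 = 28.5 (positive ⇒ counter-clockwise traversal).

28.5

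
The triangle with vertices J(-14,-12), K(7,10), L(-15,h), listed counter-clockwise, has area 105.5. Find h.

The doubled signed area Σ (x_i y_{i+1} − x_{i+1} y_i) is linear in h.
With h=0 it equals 274; the coefficient of h is 21 (from the two edges through L).
So 21·h + 274 = 2·105.5 = 211 ⇒ h = -3.

-3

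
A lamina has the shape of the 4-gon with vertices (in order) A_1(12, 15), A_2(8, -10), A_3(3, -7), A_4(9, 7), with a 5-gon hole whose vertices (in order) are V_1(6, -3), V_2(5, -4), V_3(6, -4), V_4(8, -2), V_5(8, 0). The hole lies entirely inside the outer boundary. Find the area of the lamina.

Outer boundary:
Apply the shoelace formula: 2A = Σ (x_i·y_{i+1} − x_{i+1}·y_i), indices taken mod 4.
Σ = (-240) + (-26) + (84) + (51) = -131
Area = |Σ|/2 = 65.5.
Hole:
Apply Gauss's area formula: 2A = Σ (x_i·y_{i+1} − x_{i+1}·y_i), indices taken mod 5.
Σ = (-9) + (4) + (20) + (16) + (-24) = 7
Area = |Σ|/2 = 3.5.
Net area = 65.5 − 3.5 = 62.

62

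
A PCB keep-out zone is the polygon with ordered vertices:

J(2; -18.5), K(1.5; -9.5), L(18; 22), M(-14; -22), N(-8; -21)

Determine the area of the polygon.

J→K: (2)(-9.5) − (1.5)(-18.5) = 8.75
K→L: (1.5)(22) − (18)(-9.5) = 204
L→M: (18)(-22) − (-14)(22) = -88
M→N: (-14)(-21) − (-8)(-22) = 118
N→J: (-8)(-18.5) − (2)(-21) = 190
Σ = 432.75
Area = |Σ|/2 = 216.375.

216.375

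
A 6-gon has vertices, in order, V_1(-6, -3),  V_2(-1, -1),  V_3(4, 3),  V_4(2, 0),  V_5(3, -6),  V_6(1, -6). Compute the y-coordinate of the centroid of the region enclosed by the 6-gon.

-539/195

Apply Gauss's area formula. First the cross-terms c_i = x_i·y_{i+1} − x_{i+1}·y_i:
  3, 1, -6, -12, -12, -39  ⇒  2A = -65, A = -32.5.
Then Σ (y_i + y_{i+1})·c_i = 539, so ȳ = 539 / (6·(-32.5)) = -539/195.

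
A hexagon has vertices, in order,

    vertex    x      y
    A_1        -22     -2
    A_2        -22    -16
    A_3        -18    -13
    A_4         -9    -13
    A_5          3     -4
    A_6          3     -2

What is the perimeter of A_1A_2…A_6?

70

|A_1A_2| = √((0)² + (-14)²) = √196 = 14
|A_2A_3| = √((4)² + (3)²) = √25 = 5
|A_3A_4| = √((9)² + (0)²) = √81 = 9
|A_4A_5| = √((12)² + (9)²) = √225 = 15
|A_5A_6| = √((0)² + (2)²) = √4 = 2
|A_6A_1| = √((-25)² + (0)²) = √625 = 25
Perimeter = 14 + 5 + 9 + 15 + 2 + 25 = 70.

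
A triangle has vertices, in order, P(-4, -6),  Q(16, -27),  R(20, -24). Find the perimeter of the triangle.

64

|PQ| = √((20)² + (-21)²) = √841 = 29
|QR| = √((4)² + (3)²) = √25 = 5
|RP| = √((-24)² + (18)²) = √900 = 30
Perimeter = 29 + 5 + 30 = 64.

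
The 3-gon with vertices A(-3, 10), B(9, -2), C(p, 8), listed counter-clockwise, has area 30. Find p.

4

Write out the shoelace sum; only the two edges meeting at C involve p:
2·Area = [(9·8 − p·(-2)) + (p·10 − (-3)·8)] + -84
       = 12·p + 12 = 60
⇒ p = 4.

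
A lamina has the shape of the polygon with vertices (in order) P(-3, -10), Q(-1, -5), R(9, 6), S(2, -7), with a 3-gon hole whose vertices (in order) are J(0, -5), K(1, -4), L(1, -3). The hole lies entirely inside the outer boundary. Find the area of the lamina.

35.5

Outer boundary:
Apply the shoelace formula: 2A = Σ (x_i·y_{i+1} − x_{i+1}·y_i), indices taken mod 4.
P→Q: (-3)(-5) − (-1)(-10) = 5
Q→R: (-1)(6) − (9)(-5) = 39
R→S: (9)(-7) − (2)(6) = -75
S→P: (2)(-10) − (-3)(-7) = -41
Σ = -72
Area = |Σ|/2 = 36.
Hole:
Apply the surveyor's formula: 2A = Σ (x_i·y_{i+1} − x_{i+1}·y_i), indices taken mod 3.
J→K: (0)(-4) − (1)(-5) = 5
K→L: (1)(-3) − (1)(-4) = 1
L→J: (1)(-5) − (0)(-3) = -5
Σ = 1
Area = |Σ|/2 = 0.5.
Net area = 36 − 0.5 = 35.5.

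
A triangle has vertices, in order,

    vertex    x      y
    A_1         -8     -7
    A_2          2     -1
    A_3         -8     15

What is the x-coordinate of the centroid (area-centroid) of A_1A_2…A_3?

-14/3

Apply Gauss's area formula. First the cross-terms c_i = x_i·y_{i+1} − x_{i+1}·y_i:
  22, 22, 176  ⇒  2A = 220, A = 110.
Then Σ (x_i + x_{i+1})·c_i = -3080, so x̄ = -3080 / (6·110) = -14/3.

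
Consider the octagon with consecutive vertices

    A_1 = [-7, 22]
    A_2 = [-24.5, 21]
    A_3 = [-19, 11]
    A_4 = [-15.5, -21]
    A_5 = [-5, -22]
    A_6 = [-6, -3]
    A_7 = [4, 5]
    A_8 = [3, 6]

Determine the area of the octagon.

Apply Gauss's area formula: 2A = Σ (x_i·y_{i+1} − x_{i+1}·y_i), indices taken mod 8.
A_1→A_2: (-7)(21) − (-24.5)(22) = 392
A_2→A_3: (-24.5)(11) − (-19)(21) = 129.5
A_3→A_4: (-19)(-21) − (-15.5)(11) = 569.5
A_4→A_5: (-15.5)(-22) − (-5)(-21) = 236
A_5→A_6: (-5)(-3) − (-6)(-22) = -117
A_6→A_7: (-6)(5) − (4)(-3) = -18
A_7→A_8: (4)(6) − (3)(5) = 9
A_8→A_1: (3)(22) − (-7)(6) = 108
Σ = 1309
Area = |Σ|/2 = 654.5.

654.5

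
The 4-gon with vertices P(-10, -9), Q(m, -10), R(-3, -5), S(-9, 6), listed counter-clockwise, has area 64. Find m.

-5

The doubled signed area Σ (x_i y_{i+1} − x_{i+1} y_i) is linear in m.
With m=0 it equals 148; the coefficient of m is 4 (from the two edges through Q).
So 4·m + 148 = 2·64 = 128 ⇒ m = -5.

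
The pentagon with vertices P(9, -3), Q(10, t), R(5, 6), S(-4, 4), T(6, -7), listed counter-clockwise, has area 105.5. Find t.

7

The doubled signed area Σ (x_i y_{i+1} − x_{i+1} y_i) is linear in t.
With t=0 it equals 183; the coefficient of t is 4 (from the two edges through Q).
So 4·t + 183 = 2·105.5 = 211 ⇒ t = 7.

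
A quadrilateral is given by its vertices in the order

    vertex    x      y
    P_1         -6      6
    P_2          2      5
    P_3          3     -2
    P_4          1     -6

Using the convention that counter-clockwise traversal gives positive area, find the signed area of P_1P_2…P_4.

Apply the shoelace formula: 2A = Σ (x_i·y_{i+1} − x_{i+1}·y_i), indices taken mod 4.
Cross-terms: -42, -19, -16, -30  ⇒  Σ = -107
Signed area = Σ/2 = -53.5 (negative ⇒ clockwise traversal).

-53.5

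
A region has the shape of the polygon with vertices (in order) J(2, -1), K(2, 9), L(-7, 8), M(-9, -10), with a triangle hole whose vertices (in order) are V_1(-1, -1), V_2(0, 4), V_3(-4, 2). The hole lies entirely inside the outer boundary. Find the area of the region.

Outer boundary:
Apply the shoelace (surveyor's) formula: 2A = Σ (x_i·y_{i+1} − x_{i+1}·y_i), indices taken mod 4.
Σ = (20) + (79) + (142) + (29) = 270
Area = |Σ|/2 = 135.
Hole:
Apply the shoelace (surveyor's) formula: 2A = Σ (x_i·y_{i+1} − x_{i+1}·y_i), indices taken mod 3.
Cross-terms: -4, 16, 6  ⇒  Σ = 18
Area = |Σ|/2 = 9.
Net area = 135 − 9 = 126.

126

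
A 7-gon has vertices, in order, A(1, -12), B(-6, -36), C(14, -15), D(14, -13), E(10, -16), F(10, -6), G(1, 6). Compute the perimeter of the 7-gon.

104

|AB| = √((-7)² + (-24)²) = √625 = 25
|BC| = √((20)² + (21)²) = √841 = 29
|CD| = √((0)² + (2)²) = √4 = 2
|DE| = √((-4)² + (-3)²) = √25 = 5
|EF| = √((0)² + (10)²) = √100 = 10
|FG| = √((-9)² + (12)²) = √225 = 15
|GA| = √((0)² + (-18)²) = √324 = 18
Perimeter = 25 + 29 + 2 + 5 + 10 + 15 + 18 = 104.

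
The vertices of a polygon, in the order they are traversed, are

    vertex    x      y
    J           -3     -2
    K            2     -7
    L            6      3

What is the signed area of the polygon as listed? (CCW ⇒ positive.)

Apply the shoelace (surveyor's) formula: 2A = Σ (x_i·y_{i+1} − x_{i+1}·y_i), indices taken mod 3.
Cross-terms: 25, 48, -3  ⇒  Σ = 70
Signed area = Σ/2 = 35 (positive ⇒ counter-clockwise traversal).

35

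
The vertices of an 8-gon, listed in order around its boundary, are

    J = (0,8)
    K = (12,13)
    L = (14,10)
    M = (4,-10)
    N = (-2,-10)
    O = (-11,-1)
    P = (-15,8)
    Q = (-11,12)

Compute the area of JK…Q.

394.5

J→K: (0)(13) − (12)(8) = -96
K→L: (12)(10) − (14)(13) = -62
L→M: (14)(-10) − (4)(10) = -180
M→N: (4)(-10) − (-2)(-10) = -60
N→O: (-2)(-1) − (-11)(-10) = -108
O→P: (-11)(8) − (-15)(-1) = -103
P→Q: (-15)(12) − (-11)(8) = -92
Q→J: (-11)(8) − (0)(12) = -88
Σ = -789
Area = |Σ|/2 = 394.5.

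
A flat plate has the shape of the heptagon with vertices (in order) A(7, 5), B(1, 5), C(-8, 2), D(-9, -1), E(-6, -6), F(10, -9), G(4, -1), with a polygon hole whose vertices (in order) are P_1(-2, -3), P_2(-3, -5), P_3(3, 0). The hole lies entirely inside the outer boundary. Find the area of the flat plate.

153

Outer boundary:
Apply Gauss's area formula: 2A = Σ (x_i·y_{i+1} − x_{i+1}·y_i), indices taken mod 7.
A→B: (7)(5) − (1)(5) = 30
B→C: (1)(2) − (-8)(5) = 42
C→D: (-8)(-1) − (-9)(2) = 26
D→E: (-9)(-6) − (-6)(-1) = 48
E→F: (-6)(-9) − (10)(-6) = 114
F→G: (10)(-1) − (4)(-9) = 26
G→A: (4)(5) − (7)(-1) = 27
Σ = 313
Area = |Σ|/2 = 156.5.
Hole:
Apply the surveyor's formula: 2A = Σ (x_i·y_{i+1} − x_{i+1}·y_i), indices taken mod 3.
Cross-terms: 1, 15, -9  ⇒  Σ = 7
Area = |Σ|/2 = 3.5.
Net area = 156.5 − 3.5 = 153.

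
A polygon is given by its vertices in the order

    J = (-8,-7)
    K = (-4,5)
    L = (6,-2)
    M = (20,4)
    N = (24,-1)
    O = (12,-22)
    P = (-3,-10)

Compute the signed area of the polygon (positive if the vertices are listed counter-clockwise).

Apply Gauss's area formula: 2A = Σ (x_i·y_{i+1} − x_{i+1}·y_i), indices taken mod 7.
Σ = (-68) + (-22) + (64) + (-116) + (-516) + (-186) + (-59) = -903
Signed area = Σ/2 = -451.5 (negative ⇒ clockwise traversal).

-451.5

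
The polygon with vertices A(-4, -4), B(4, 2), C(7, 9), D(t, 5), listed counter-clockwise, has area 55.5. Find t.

-2

The doubled signed area Σ (x_i y_{i+1} − x_{i+1} y_i) is linear in t.
With t=0 it equals 85; the coefficient of t is -13 (from the two edges through D).
So -13·t + 85 = 2·55.5 = 111 ⇒ t = -2.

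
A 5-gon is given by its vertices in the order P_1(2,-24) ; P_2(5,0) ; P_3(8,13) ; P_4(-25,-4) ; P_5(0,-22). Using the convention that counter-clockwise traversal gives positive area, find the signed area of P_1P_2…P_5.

536

Apply the shoelace (surveyor's) formula: 2A = Σ (x_i·y_{i+1} − x_{i+1}·y_i), indices taken mod 5.
Σ = (120) + (65) + (293) + (550) + (44) = 1072
Signed area = Σ/2 = 536 (positive ⇒ counter-clockwise traversal).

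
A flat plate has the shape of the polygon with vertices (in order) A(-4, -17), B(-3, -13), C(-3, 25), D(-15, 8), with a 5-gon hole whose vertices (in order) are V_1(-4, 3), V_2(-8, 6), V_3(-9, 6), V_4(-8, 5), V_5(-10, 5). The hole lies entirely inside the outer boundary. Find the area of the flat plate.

258

Outer boundary:
Σ = (1) + (-114) + (351) + (287) = 525
Area = |Σ|/2 = 262.5.
Hole:
Apply the surveyor's formula: 2A = Σ (x_i·y_{i+1} − x_{i+1}·y_i), indices taken mod 5.
Cross-terms: 0, 6, 3, 10, -10  ⇒  Σ = 9
Area = |Σ|/2 = 4.5.
Net area = 262.5 − 4.5 = 258.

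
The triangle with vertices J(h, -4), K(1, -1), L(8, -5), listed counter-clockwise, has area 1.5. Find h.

Write out the shoelace sum; only the two edges meeting at J involve h:
2·Area = [(8·(-4) − h·(-5)) + (h·(-1) − 1·(-4))] + 3
       = 4·h + -25 = 3
⇒ h = 7.

7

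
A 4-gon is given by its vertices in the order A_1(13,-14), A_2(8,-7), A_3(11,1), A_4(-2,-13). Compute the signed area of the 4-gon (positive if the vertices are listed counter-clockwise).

Σ = (21) + (85) + (-141) + (197) = 162
Signed area = Σ/2 = 81 (positive ⇒ counter-clockwise traversal).

81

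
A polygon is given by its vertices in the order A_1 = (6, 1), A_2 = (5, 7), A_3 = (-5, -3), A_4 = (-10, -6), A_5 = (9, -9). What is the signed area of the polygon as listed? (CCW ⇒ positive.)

Apply the shoelace (surveyor's) formula: 2A = Σ (x_i·y_{i+1} − x_{i+1}·y_i), indices taken mod 5.
Cross-terms: 37, 20, 0, 144, 63  ⇒  Σ = 264
Signed area = Σ/2 = 132 (positive ⇒ counter-clockwise traversal).

132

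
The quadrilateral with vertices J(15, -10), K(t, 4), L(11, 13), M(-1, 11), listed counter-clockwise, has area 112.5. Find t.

The doubled signed area Σ (x_i y_{i+1} − x_{i+1} y_i) is linear in t.
With t=0 it equals -5; the coefficient of t is 23 (from the two edges through K).
So 23·t + -5 = 2·112.5 = 225 ⇒ t = 10.

10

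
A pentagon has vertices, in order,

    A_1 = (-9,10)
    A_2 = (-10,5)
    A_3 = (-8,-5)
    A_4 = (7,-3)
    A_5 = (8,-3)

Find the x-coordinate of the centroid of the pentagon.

-683/195

Apply the shoelace formula. First the cross-terms c_i = x_i·y_{i+1} − x_{i+1}·y_i:
  55, 90, 59, 3, 53  ⇒  2A = 260, A = 130.
Then Σ (x_i + x_{i+1})·c_i = -2732, so x̄ = -2732 / (6·130) = -683/195.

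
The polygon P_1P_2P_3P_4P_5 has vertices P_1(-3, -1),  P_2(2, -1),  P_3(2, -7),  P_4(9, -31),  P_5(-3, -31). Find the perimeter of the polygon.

|P_1P_2| = √((5)² + (0)²) = √25 = 5
|P_2P_3| = √((0)² + (-6)²) = √36 = 6
|P_3P_4| = √((7)² + (-24)²) = √625 = 25
|P_4P_5| = √((-12)² + (0)²) = √144 = 12
|P_5P_1| = √((0)² + (30)²) = √900 = 30
Perimeter = 5 + 6 + 25 + 12 + 30 = 78.

78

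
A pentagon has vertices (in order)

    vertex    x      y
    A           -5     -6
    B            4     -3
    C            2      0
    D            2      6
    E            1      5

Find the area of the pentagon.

40

A→B: (-5)(-3) − (4)(-6) = 39
B→C: (4)(0) − (2)(-3) = 6
C→D: (2)(6) − (2)(0) = 12
D→E: (2)(5) − (1)(6) = 4
E→A: (1)(-6) − (-5)(5) = 19
Σ = 80
Area = |Σ|/2 = 40.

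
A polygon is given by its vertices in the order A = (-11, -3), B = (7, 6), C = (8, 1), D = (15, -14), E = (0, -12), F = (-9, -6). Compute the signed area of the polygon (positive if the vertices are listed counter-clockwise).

Apply the shoelace formula: 2A = Σ (x_i·y_{i+1} − x_{i+1}·y_i), indices taken mod 6.
Cross-terms: -45, -41, -127, -180, -108, -39  ⇒  Σ = -540
Signed area = Σ/2 = -270 (negative ⇒ clockwise traversal).

-270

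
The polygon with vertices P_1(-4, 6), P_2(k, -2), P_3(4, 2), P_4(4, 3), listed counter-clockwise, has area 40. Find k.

The doubled signed area Σ (x_i y_{i+1} − x_{i+1} y_i) is linear in k.
With k=0 it equals 56; the coefficient of k is -4 (from the two edges through P_2).
So -4·k + 56 = 2·40 = 80 ⇒ k = -6.

-6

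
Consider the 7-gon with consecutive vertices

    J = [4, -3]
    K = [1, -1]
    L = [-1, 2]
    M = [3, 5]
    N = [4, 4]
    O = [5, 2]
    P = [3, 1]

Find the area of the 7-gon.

Apply Gauss's area formula: 2A = Σ (x_i·y_{i+1} − x_{i+1}·y_i), indices taken mod 7.
J→K: (4)(-1) − (1)(-3) = -1
K→L: (1)(2) − (-1)(-1) = 1
L→M: (-1)(5) − (3)(2) = -11
M→N: (3)(4) − (4)(5) = -8
N→O: (4)(2) − (5)(4) = -12
O→P: (5)(1) − (3)(2) = -1
P→J: (3)(-3) − (4)(1) = -13
Σ = -45
Area = |Σ|/2 = 22.5.

22.5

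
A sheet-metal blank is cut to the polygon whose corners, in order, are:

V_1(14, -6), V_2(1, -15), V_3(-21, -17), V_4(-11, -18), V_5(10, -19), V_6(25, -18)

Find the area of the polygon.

220.5

V_1→V_2: (14)(-15) − (1)(-6) = -204
V_2→V_3: (1)(-17) − (-21)(-15) = -332
V_3→V_4: (-21)(-18) − (-11)(-17) = 191
V_4→V_5: (-11)(-19) − (10)(-18) = 389
V_5→V_6: (10)(-18) − (25)(-19) = 295
V_6→V_1: (25)(-6) − (14)(-18) = 102
Σ = 441
Area = |Σ|/2 = 220.5.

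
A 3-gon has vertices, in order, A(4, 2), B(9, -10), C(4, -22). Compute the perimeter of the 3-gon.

50

|AB| = √((5)² + (-12)²) = √169 = 13
|BC| = √((-5)² + (-12)²) = √169 = 13
|CA| = √((0)² + (24)²) = √576 = 24
Perimeter = 13 + 13 + 24 = 50.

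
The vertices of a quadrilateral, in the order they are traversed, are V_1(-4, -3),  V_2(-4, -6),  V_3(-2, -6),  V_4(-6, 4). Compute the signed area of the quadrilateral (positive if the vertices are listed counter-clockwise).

Apply the surveyor's formula: 2A = Σ (x_i·y_{i+1} − x_{i+1}·y_i), indices taken mod 4.
Σ = (12) + (12) + (-44) + (34) = 14
Signed area = Σ/2 = 7 (positive ⇒ counter-clockwise traversal).

7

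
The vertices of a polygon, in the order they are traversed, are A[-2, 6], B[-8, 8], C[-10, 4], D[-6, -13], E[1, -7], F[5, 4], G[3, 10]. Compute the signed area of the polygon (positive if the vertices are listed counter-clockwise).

Σ = (32) + (48) + (154) + (55) + (39) + (38) + (38) = 404
Signed area = Σ/2 = 202 (positive ⇒ counter-clockwise traversal).

202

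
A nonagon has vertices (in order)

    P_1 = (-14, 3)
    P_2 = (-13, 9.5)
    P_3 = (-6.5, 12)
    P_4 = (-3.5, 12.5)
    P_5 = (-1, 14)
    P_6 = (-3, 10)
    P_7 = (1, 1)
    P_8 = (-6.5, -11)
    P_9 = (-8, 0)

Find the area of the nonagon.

Apply the surveyor's formula: 2A = Σ (x_i·y_{i+1} − x_{i+1}·y_i), indices taken mod 9.
P_1→P_2: (-14)(9.5) − (-13)(3) = -94
P_2→P_3: (-13)(12) − (-6.5)(9.5) = -94.25
P_3→P_4: (-6.5)(12.5) − (-3.5)(12) = -39.25
P_4→P_5: (-3.5)(14) − (-1)(12.5) = -36.5
P_5→P_6: (-1)(10) − (-3)(14) = 32
P_6→P_7: (-3)(1) − (1)(10) = -13
P_7→P_8: (1)(-11) − (-6.5)(1) = -4.5
P_8→P_9: (-6.5)(0) − (-8)(-11) = -88
P_9→P_1: (-8)(3) − (-14)(0) = -24
Σ = -361.5
Area = |Σ|/2 = 180.75.

180.75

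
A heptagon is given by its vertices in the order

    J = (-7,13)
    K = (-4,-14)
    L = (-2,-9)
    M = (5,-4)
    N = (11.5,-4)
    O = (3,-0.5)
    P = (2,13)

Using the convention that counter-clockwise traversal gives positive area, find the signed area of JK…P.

200.125

Apply Gauss's area formula: 2A = Σ (x_i·y_{i+1} − x_{i+1}·y_i), indices taken mod 7.
Σ = (150) + (8) + (53) + (26) + (6.25) + (40) + (117) = 400.25
Signed area = Σ/2 = 200.125 (positive ⇒ counter-clockwise traversal).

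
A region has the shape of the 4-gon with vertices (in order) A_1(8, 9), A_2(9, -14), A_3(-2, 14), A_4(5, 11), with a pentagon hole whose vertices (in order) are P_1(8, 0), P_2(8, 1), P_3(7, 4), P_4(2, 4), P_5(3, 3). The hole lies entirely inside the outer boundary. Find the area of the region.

103.5

Outer boundary:
Apply the surveyor's formula: 2A = Σ (x_i·y_{i+1} − x_{i+1}·y_i), indices taken mod 4.
Σ = (-193) + (98) + (-92) + (-43) = -230
Area = |Σ|/2 = 115.
Hole:
Apply the surveyor's formula: 2A = Σ (x_i·y_{i+1} − x_{i+1}·y_i), indices taken mod 5.
Σ = (8) + (25) + (20) + (-6) + (-24) = 23
Area = |Σ|/2 = 11.5.
Net area = 115 − 11.5 = 103.5.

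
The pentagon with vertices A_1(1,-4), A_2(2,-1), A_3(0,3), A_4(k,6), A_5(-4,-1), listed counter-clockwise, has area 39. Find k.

Write out the shoelace sum; only the two edges meeting at A_4 involve k:
2·Area = [(0·6 − k·3) + (k·(-1) − (-4)·6)] + 30
       = -4·k + 54 = 78
⇒ k = -6.

-6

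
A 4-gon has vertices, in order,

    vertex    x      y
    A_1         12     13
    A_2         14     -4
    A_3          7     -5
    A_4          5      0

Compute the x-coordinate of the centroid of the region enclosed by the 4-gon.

1819/182

Apply the shoelace formula. First the cross-terms c_i = x_i·y_{i+1} − x_{i+1}·y_i:
  -230, -42, 25, 65  ⇒  2A = -182, A = -91.
Then Σ (x_i + x_{i+1})·c_i = -5457, so x̄ = -5457 / (6·(-91)) = 1819/182.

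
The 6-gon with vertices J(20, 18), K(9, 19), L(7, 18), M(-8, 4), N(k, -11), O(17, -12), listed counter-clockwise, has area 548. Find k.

9

Write out the shoelace sum; only the two edges meeting at N involve k:
2·Area = [((-8)·(-11) − k·4) + (k·(-12) − 17·(-11))] + 965
       = -16·k + 1240 = 1096
⇒ k = 9.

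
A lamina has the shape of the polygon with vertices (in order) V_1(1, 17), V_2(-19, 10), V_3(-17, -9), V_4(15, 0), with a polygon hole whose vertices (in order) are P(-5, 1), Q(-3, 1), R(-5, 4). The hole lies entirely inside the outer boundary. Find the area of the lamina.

Outer boundary:
Apply Gauss's area formula: 2A = Σ (x_i·y_{i+1} − x_{i+1}·y_i), indices taken mod 4.
Σ = (333) + (341) + (135) + (255) = 1064
Area = |Σ|/2 = 532.
Hole:
Apply the shoelace formula: 2A = Σ (x_i·y_{i+1} − x_{i+1}·y_i), indices taken mod 3.
P→Q: (-5)(1) − (-3)(1) = -2
Q→R: (-3)(4) − (-5)(1) = -7
R→P: (-5)(1) − (-5)(4) = 15
Σ = 6
Area = |Σ|/2 = 3.
Net area = 532 − 3 = 529.

529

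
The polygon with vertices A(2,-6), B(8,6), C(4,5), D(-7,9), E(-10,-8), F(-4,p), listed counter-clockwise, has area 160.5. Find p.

-3

The doubled signed area Σ (x_i y_{i+1} − x_{i+1} y_i) is linear in p.
With p=0 it equals 285; the coefficient of p is -12 (from the two edges through F).
So -12·p + 285 = 2·160.5 = 321 ⇒ p = -3.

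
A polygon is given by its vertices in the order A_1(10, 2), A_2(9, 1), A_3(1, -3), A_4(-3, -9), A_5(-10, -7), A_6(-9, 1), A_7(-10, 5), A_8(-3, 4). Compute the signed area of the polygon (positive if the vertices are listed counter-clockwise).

Σ = (-8) + (-28) + (-18) + (-69) + (-73) + (-35) + (-25) + (-46) = -302
Signed area = Σ/2 = -151 (negative ⇒ clockwise traversal).

-151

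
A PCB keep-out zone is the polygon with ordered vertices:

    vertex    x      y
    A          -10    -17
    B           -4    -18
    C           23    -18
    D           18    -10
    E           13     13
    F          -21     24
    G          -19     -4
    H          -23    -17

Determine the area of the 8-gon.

Cross-terms: 112, 486, 94, 364, 585, 540, 231, 221  ⇒  Σ = 2633
Area = |Σ|/2 = 1316.5.

1316.5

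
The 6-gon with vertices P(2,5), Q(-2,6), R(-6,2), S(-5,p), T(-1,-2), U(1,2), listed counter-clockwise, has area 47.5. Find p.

-4

The doubled signed area Σ (x_i y_{i+1} − x_{i+1} y_i) is linear in p.
With p=0 it equals 75; the coefficient of p is -5 (from the two edges through S).
So -5·p + 75 = 2·47.5 = 95 ⇒ p = -4.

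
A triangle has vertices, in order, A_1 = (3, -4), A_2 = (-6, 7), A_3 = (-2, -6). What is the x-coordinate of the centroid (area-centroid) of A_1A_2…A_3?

-5/3

Apply the shoelace formula. First the cross-terms c_i = x_i·y_{i+1} − x_{i+1}·y_i:
  -3, 50, 26  ⇒  2A = 73, A = 36.5.
Then Σ (x_i + x_{i+1})·c_i = -365, so x̄ = -365 / (6·36.5) = -5/3.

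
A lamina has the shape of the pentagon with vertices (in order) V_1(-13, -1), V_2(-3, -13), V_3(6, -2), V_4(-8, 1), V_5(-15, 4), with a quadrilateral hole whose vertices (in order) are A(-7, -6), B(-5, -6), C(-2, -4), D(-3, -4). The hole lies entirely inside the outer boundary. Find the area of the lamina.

142

Outer boundary:
Apply the shoelace formula: 2A = Σ (x_i·y_{i+1} − x_{i+1}·y_i), indices taken mod 5.
Σ = (166) + (84) + (-10) + (-17) + (67) = 290
Area = |Σ|/2 = 145.
Hole:
Σ = (12) + (8) + (-4) + (-10) = 6
Area = |Σ|/2 = 3.
Net area = 145 − 3 = 142.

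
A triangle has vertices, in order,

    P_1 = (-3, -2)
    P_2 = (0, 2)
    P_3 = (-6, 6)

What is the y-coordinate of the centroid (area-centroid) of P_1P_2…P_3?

Apply the surveyor's formula. First the cross-terms c_i = x_i·y_{i+1} − x_{i+1}·y_i:
  -6, 12, 30  ⇒  2A = 36, A = 18.
Then Σ (y_i + y_{i+1})·c_i = 216, so ȳ = 216 / (6·18) = 2.

2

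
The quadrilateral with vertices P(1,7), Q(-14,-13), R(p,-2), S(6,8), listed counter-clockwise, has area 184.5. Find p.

The doubled signed area Σ (x_i y_{i+1} − x_{i+1} y_i) is linear in p.
With p=0 it equals 159; the coefficient of p is 21 (from the two edges through R).
So 21·p + 159 = 2·184.5 = 369 ⇒ p = 10.

10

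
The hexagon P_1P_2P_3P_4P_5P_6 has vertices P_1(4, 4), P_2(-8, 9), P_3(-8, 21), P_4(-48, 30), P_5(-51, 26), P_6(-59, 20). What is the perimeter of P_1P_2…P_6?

146

|P_1P_2| = √((-12)² + (5)²) = √169 = 13
|P_2P_3| = √((0)² + (12)²) = √144 = 12
|P_3P_4| = √((-40)² + (9)²) = √1681 = 41
|P_4P_5| = √((-3)² + (-4)²) = √25 = 5
|P_5P_6| = √((-8)² + (-6)²) = √100 = 10
|P_6P_1| = √((63)² + (-16)²) = √4225 = 65
Perimeter = 13 + 12 + 41 + 5 + 10 + 65 = 146.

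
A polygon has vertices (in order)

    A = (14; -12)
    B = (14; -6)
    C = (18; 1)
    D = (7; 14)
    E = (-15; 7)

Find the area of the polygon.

396

Σ = (84) + (122) + (245) + (259) + (82) = 792
Area = |Σ|/2 = 396.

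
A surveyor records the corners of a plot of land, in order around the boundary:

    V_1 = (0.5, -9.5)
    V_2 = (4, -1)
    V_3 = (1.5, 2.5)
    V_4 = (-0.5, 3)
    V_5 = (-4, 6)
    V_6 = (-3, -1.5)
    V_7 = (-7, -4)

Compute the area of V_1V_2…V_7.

Σ = (37.5) + (11.5) + (5.75) + (9) + (24) + (1.5) + (68.5) = 157.75
Area = |Σ|/2 = 78.875.

78.875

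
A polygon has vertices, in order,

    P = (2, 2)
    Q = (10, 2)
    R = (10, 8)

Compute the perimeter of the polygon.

|PQ| = √((8)² + (0)²) = √64 = 8
|QR| = √((0)² + (6)²) = √36 = 6
|RP| = √((-8)² + (-6)²) = √100 = 10
Perimeter = 8 + 6 + 10 = 24.

24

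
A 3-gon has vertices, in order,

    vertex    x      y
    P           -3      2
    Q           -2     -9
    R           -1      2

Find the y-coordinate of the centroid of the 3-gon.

Apply the surveyor's formula. First the cross-terms c_i = x_i·y_{i+1} − x_{i+1}·y_i:
  31, -13, 4  ⇒  2A = 22, A = 11.
Then Σ (y_i + y_{i+1})·c_i = -110, so ȳ = -110 / (6·11) = -5/3.

-5/3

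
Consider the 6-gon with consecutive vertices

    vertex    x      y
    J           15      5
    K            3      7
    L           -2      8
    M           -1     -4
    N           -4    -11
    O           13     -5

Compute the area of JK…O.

221

Apply Gauss's area formula: 2A = Σ (x_i·y_{i+1} − x_{i+1}·y_i), indices taken mod 6.
Σ = (90) + (38) + (16) + (-5) + (163) + (140) = 442
Area = |Σ|/2 = 221.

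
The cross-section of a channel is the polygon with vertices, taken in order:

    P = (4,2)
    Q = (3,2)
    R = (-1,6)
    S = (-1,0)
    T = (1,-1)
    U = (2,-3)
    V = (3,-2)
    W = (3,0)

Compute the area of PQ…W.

22.5

Apply the surveyor's formula: 2A = Σ (x_i·y_{i+1} − x_{i+1}·y_i), indices taken mod 8.
Cross-terms: 2, 20, 6, 1, -1, 5, 6, 6  ⇒  Σ = 45
Area = |Σ|/2 = 22.5.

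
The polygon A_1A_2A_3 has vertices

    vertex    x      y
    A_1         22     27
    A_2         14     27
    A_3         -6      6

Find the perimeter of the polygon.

|A_1A_2| = √((-8)² + (0)²) = √64 = 8
|A_2A_3| = √((-20)² + (-21)²) = √841 = 29
|A_3A_1| = √((28)² + (21)²) = √1225 = 35
Perimeter = 8 + 29 + 35 = 72.

72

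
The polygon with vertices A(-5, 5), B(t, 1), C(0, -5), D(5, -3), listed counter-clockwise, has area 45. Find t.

-6

The doubled signed area Σ (x_i y_{i+1} − x_{i+1} y_i) is linear in t.
With t=0 it equals 30; the coefficient of t is -10 (from the two edges through B).
So -10·t + 30 = 2·45 = 90 ⇒ t = -6.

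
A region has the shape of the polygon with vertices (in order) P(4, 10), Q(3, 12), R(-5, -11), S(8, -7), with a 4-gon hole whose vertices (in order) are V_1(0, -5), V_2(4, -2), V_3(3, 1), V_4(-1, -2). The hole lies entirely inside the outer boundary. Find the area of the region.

123

Outer boundary:
Apply the surveyor's formula: 2A = Σ (x_i·y_{i+1} − x_{i+1}·y_i), indices taken mod 4.
Σ = (18) + (27) + (123) + (108) = 276
Area = |Σ|/2 = 138.
Hole:
Apply the surveyor's formula: 2A = Σ (x_i·y_{i+1} − x_{i+1}·y_i), indices taken mod 4.
Σ = (20) + (10) + (-5) + (5) = 30
Area = |Σ|/2 = 15.
Net area = 138 − 15 = 123.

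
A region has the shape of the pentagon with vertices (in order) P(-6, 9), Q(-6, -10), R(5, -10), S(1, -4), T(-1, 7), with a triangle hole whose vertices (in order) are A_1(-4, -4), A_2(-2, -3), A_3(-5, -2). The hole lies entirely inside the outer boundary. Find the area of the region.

Outer boundary:
Σ = (114) + (110) + (-10) + (3) + (33) = 250
Area = |Σ|/2 = 125.
Hole:
Σ = (4) + (-11) + (12) = 5
Area = |Σ|/2 = 2.5.
Net area = 125 − 2.5 = 122.5.

122.5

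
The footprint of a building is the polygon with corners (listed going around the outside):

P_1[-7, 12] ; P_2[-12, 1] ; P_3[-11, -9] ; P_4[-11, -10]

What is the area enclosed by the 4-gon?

32.5

Apply the surveyor's formula: 2A = Σ (x_i·y_{i+1} − x_{i+1}·y_i), indices taken mod 4.
P_1→P_2: (-7)(1) − (-12)(12) = 137
P_2→P_3: (-12)(-9) − (-11)(1) = 119
P_3→P_4: (-11)(-10) − (-11)(-9) = 11
P_4→P_1: (-11)(12) − (-7)(-10) = -202
Σ = 65
Area = |Σ|/2 = 32.5.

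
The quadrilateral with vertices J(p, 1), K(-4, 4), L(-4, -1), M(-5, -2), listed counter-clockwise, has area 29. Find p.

Write out the shoelace sum; only the two edges meeting at J involve p:
2·Area = [((-5)·1 − p·(-2)) + (p·4 − (-4)·1)] + 23
       = 6·p + 22 = 58
⇒ p = 6.

6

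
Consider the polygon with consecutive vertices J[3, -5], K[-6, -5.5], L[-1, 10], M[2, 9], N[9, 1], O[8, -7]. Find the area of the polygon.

155

Apply Gauss's area formula: 2A = Σ (x_i·y_{i+1} − x_{i+1}·y_i), indices taken mod 6.
J→K: (3)(-5.5) − (-6)(-5) = -46.5
K→L: (-6)(10) − (-1)(-5.5) = -65.5
L→M: (-1)(9) − (2)(10) = -29
M→N: (2)(1) − (9)(9) = -79
N→O: (9)(-7) − (8)(1) = -71
O→J: (8)(-5) − (3)(-7) = -19
Σ = -310
Area = |Σ|/2 = 155.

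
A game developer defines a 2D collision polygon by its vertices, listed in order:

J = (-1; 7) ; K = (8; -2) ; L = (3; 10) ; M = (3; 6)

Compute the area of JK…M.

Apply Gauss's area formula: 2A = Σ (x_i·y_{i+1} − x_{i+1}·y_i), indices taken mod 4.
Cross-terms: -54, 86, -12, 27  ⇒  Σ = 47
Area = |Σ|/2 = 23.5.

23.5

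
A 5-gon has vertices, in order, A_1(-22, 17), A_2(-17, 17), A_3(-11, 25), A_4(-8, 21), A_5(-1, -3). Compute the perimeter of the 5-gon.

|A_1A_2| = √((5)² + (0)²) = √25 = 5
|A_2A_3| = √((6)² + (8)²) = √100 = 10
|A_3A_4| = √((3)² + (-4)²) = √25 = 5
|A_4A_5| = √((7)² + (-24)²) = √625 = 25
|A_5A_1| = √((-21)² + (20)²) = √841 = 29
Perimeter = 5 + 10 + 5 + 25 + 29 = 74.

74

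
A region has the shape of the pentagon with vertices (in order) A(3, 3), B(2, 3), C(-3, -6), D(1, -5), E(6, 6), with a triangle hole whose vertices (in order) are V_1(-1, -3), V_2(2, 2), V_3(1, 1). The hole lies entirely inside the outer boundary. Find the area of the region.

Outer boundary:
Apply the shoelace formula: 2A = Σ (x_i·y_{i+1} − x_{i+1}·y_i), indices taken mod 5.
Cross-terms: 3, -3, 21, 36, 0  ⇒  Σ = 57
Area = |Σ|/2 = 28.5.
Hole:
Apply the surveyor's formula: 2A = Σ (x_i·y_{i+1} − x_{i+1}·y_i), indices taken mod 3.
V_1→V_2: (-1)(2) − (2)(-3) = 4
V_2→V_3: (2)(1) − (1)(2) = 0
V_3→V_1: (1)(-3) − (-1)(1) = -2
Σ = 2
Area = |Σ|/2 = 1.
Net area = 28.5 − 1 = 27.5.

27.5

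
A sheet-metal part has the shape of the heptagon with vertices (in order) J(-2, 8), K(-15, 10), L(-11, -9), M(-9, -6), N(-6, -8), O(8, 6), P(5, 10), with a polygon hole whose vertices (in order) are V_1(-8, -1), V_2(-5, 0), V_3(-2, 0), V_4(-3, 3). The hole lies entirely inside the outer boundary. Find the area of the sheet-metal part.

244

Outer boundary:
Apply the surveyor's formula: 2A = Σ (x_i·y_{i+1} − x_{i+1}·y_i), indices taken mod 7.
Σ = (100) + (245) + (-15) + (36) + (28) + (50) + (60) = 504
Area = |Σ|/2 = 252.
Hole:
Apply Gauss's area formula: 2A = Σ (x_i·y_{i+1} − x_{i+1}·y_i), indices taken mod 4.
Σ = (-5) + (0) + (-6) + (27) = 16
Area = |Σ|/2 = 8.
Net area = 252 − 8 = 244.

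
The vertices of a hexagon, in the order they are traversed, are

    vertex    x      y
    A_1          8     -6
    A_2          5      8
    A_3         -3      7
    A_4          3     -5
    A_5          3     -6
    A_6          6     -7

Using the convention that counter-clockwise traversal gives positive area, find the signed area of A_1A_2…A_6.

89.5

Apply the shoelace (surveyor's) formula: 2A = Σ (x_i·y_{i+1} − x_{i+1}·y_i), indices taken mod 6.
Σ = (94) + (59) + (-6) + (-3) + (15) + (20) = 179
Signed area = Σ/2 = 89.5 (positive ⇒ counter-clockwise traversal).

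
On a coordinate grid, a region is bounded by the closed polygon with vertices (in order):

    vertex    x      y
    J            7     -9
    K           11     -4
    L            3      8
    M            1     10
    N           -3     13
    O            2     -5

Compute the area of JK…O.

121

J→K: (7)(-4) − (11)(-9) = 71
K→L: (11)(8) − (3)(-4) = 100
L→M: (3)(10) − (1)(8) = 22
M→N: (1)(13) − (-3)(10) = 43
N→O: (-3)(-5) − (2)(13) = -11
O→J: (2)(-9) − (7)(-5) = 17
Σ = 242
Area = |Σ|/2 = 121.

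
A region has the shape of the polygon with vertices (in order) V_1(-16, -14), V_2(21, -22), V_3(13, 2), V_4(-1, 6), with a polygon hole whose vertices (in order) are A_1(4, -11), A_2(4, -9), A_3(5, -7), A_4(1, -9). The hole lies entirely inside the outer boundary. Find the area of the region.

576

Outer boundary:
Apply the shoelace (surveyor's) formula: 2A = Σ (x_i·y_{i+1} − x_{i+1}·y_i), indices taken mod 4.
Cross-terms: 646, 328, 80, 110  ⇒  Σ = 1164
Area = |Σ|/2 = 582.
Hole:
Apply the shoelace (surveyor's) formula: 2A = Σ (x_i·y_{i+1} − x_{i+1}·y_i), indices taken mod 4.
Σ = (8) + (17) + (-38) + (25) = 12
Area = |Σ|/2 = 6.
Net area = 582 − 6 = 576.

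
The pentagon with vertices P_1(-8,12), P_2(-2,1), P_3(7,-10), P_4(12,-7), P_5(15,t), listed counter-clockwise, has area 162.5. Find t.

The doubled signed area Σ (x_i y_{i+1} − x_{i+1} y_i) is linear in t.
With t=0 it equals 385; the coefficient of t is 20 (from the two edges through P_5).
So 20·t + 385 = 2·162.5 = 325 ⇒ t = -3.

-3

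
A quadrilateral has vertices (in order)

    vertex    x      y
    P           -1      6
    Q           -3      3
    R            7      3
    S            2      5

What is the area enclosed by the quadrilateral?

Apply the surveyor's formula: 2A = Σ (x_i·y_{i+1} − x_{i+1}·y_i), indices taken mod 4.
P→Q: (-1)(3) − (-3)(6) = 15
Q→R: (-3)(3) − (7)(3) = -30
R→S: (7)(5) − (2)(3) = 29
S→P: (2)(6) − (-1)(5) = 17
Σ = 31
Area = |Σ|/2 = 15.5.

15.5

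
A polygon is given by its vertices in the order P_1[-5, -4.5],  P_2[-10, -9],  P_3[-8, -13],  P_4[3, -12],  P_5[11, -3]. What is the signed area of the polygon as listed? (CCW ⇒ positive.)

125.75

Σ = (0) + (58) + (135) + (123) + (-64.5) = 251.5
Signed area = Σ/2 = 125.75 (positive ⇒ counter-clockwise traversal).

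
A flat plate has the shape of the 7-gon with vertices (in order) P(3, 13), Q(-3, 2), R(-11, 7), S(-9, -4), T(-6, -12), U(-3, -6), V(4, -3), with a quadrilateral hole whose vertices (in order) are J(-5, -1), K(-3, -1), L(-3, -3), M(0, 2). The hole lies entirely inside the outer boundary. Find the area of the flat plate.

159.5

Outer boundary:
Σ = (45) + (1) + (107) + (84) + (0) + (33) + (61) = 331
Area = |Σ|/2 = 165.5.
Hole:
J→K: (-5)(-1) − (-3)(-1) = 2
K→L: (-3)(-3) − (-3)(-1) = 6
L→M: (-3)(2) − (0)(-3) = -6
M→J: (0)(-1) − (-5)(2) = 10
Σ = 12
Area = |Σ|/2 = 6.
Net area = 165.5 − 6 = 159.5.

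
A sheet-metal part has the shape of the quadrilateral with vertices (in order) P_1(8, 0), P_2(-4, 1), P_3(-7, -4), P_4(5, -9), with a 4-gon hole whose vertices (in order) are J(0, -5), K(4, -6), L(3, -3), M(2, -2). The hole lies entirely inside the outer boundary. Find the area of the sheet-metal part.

85

Outer boundary:
Σ = (8) + (23) + (83) + (72) = 186
Area = |Σ|/2 = 93.
Hole:
Cross-terms: 20, 6, 0, -10  ⇒  Σ = 16
Area = |Σ|/2 = 8.
Net area = 93 − 8 = 85.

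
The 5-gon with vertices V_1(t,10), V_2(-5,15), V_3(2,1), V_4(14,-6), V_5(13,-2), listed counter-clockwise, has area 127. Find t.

The doubled signed area Σ (x_i y_{i+1} − x_{i+1} y_i) is linear in t.
With t=0 it equals 169; the coefficient of t is 17 (from the two edges through V_1).
So 17·t + 169 = 2·127 = 254 ⇒ t = 5.

5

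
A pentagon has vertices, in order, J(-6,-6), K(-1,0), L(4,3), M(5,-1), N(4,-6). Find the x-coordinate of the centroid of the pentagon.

14/19

Apply Gauss's area formula. First the cross-terms c_i = x_i·y_{i+1} − x_{i+1}·y_i:
  -6, -3, -19, -26, -60  ⇒  2A = -114, A = -57.
Then Σ (x_i + x_{i+1})·c_i = -252, so x̄ = -252 / (6·(-57)) = 14/19.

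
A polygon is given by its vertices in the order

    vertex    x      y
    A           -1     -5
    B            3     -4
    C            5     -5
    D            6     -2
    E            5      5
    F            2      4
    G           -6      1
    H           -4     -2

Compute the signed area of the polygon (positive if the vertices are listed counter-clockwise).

77

Σ = (19) + (5) + (20) + (40) + (10) + (26) + (16) + (18) = 154
Signed area = Σ/2 = 77 (positive ⇒ counter-clockwise traversal).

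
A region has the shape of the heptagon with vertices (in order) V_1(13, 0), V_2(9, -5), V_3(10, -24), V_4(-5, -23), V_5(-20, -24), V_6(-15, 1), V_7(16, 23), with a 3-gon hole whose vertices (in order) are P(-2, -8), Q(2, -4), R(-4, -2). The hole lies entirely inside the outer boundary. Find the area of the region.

Outer boundary:
Apply Gauss's area formula: 2A = Σ (x_i·y_{i+1} − x_{i+1}·y_i), indices taken mod 7.
Cross-terms: -65, -166, -350, -340, -380, -361, -299  ⇒  Σ = -1961
Area = |Σ|/2 = 980.5.
Hole:
P→Q: (-2)(-4) − (2)(-8) = 24
Q→R: (2)(-2) − (-4)(-4) = -20
R→P: (-4)(-8) − (-2)(-2) = 28
Σ = 32
Area = |Σ|/2 = 16.
Net area = 980.5 − 16 = 964.5.

964.5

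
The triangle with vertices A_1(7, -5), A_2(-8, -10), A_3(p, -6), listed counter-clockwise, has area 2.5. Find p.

5

The doubled signed area Σ (x_i y_{i+1} − x_{i+1} y_i) is linear in p.
With p=0 it equals -20; the coefficient of p is 5 (from the two edges through A_3).
So 5·p + -20 = 2·2.5 = 5 ⇒ p = 5.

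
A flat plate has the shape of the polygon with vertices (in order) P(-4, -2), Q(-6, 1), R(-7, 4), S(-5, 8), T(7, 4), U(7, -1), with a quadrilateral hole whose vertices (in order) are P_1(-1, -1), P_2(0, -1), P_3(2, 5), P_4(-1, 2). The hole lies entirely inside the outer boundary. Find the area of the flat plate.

Outer boundary:
Apply the shoelace formula: 2A = Σ (x_i·y_{i+1} − x_{i+1}·y_i), indices taken mod 6.
Cross-terms: -16, -17, -36, -76, -35, -18  ⇒  Σ = -198
Area = |Σ|/2 = 99.
Hole:
Σ = (1) + (2) + (9) + (3) = 15
Area = |Σ|/2 = 7.5.
Net area = 99 − 7.5 = 91.5.

91.5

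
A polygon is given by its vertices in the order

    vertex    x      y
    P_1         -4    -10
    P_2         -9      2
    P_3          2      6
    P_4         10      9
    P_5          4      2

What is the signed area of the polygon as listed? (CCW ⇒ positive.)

-123

Σ = (-98) + (-58) + (-42) + (-16) + (-32) = -246
Signed area = Σ/2 = -123 (negative ⇒ clockwise traversal).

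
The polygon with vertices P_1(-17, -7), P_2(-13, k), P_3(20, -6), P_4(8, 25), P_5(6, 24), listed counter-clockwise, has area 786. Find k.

-17

The doubled signed area Σ (x_i y_{i+1} − x_{i+1} y_i) is linear in k.
With k=0 it equals 943; the coefficient of k is -37 (from the two edges through P_2).
So -37·k + 943 = 2·786 = 1572 ⇒ k = -17.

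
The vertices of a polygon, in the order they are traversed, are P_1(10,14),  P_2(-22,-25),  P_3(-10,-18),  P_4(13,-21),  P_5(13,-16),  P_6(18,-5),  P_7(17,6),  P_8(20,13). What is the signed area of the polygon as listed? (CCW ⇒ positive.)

Apply the shoelace formula: 2A = Σ (x_i·y_{i+1} − x_{i+1}·y_i), indices taken mod 8.
Cross-terms: 58, 146, 444, 65, 223, 193, 101, 150  ⇒  Σ = 1380
Signed area = Σ/2 = 690 (positive ⇒ counter-clockwise traversal).

690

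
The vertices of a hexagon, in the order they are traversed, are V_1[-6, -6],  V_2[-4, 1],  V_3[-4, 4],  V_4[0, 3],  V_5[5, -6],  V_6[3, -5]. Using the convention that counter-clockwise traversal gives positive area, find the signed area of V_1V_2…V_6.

-62

Σ = (-30) + (-12) + (-12) + (-15) + (-7) + (-48) = -124
Signed area = Σ/2 = -62 (negative ⇒ clockwise traversal).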